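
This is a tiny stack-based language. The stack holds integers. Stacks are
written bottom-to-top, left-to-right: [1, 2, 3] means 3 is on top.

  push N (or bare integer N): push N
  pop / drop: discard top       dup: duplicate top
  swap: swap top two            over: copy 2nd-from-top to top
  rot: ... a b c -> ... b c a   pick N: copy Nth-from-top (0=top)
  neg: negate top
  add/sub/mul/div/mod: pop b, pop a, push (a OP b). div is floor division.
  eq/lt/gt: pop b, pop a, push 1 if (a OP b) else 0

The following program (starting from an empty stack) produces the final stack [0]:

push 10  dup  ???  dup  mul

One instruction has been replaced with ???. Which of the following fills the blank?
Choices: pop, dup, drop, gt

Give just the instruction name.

Stack before ???: [10, 10]
Stack after ???:  [0]
Checking each choice:
  pop: produces [100]
  dup: produces [10, 10, 100]
  drop: produces [100]
  gt: MATCH


Answer: gt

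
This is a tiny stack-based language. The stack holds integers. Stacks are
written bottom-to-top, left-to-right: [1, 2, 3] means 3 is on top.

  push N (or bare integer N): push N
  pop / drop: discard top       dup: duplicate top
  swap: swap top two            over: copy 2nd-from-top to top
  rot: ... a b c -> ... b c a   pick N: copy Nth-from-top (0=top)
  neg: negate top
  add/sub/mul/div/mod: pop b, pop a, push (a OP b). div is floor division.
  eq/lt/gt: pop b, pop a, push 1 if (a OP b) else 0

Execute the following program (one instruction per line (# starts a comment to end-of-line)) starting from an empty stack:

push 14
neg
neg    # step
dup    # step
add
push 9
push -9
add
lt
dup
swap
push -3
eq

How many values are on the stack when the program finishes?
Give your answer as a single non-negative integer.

After 'push 14': stack = [14] (depth 1)
After 'neg': stack = [-14] (depth 1)
After 'neg': stack = [14] (depth 1)
After 'dup': stack = [14, 14] (depth 2)
After 'add': stack = [28] (depth 1)
After 'push 9': stack = [28, 9] (depth 2)
After 'push -9': stack = [28, 9, -9] (depth 3)
After 'add': stack = [28, 0] (depth 2)
After 'lt': stack = [0] (depth 1)
After 'dup': stack = [0, 0] (depth 2)
After 'swap': stack = [0, 0] (depth 2)
After 'push -3': stack = [0, 0, -3] (depth 3)
After 'eq': stack = [0, 0] (depth 2)

Answer: 2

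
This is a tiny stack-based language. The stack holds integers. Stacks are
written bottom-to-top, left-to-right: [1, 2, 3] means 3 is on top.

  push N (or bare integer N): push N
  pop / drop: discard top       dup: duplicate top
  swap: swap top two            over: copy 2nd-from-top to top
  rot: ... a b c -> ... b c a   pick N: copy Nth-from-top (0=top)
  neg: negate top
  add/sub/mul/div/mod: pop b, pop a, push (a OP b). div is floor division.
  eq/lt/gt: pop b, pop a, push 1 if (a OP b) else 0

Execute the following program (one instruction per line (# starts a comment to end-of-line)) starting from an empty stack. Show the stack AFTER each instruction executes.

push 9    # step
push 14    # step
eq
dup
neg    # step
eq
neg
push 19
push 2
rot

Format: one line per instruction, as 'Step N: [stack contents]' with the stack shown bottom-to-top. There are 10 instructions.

Step 1: [9]
Step 2: [9, 14]
Step 3: [0]
Step 4: [0, 0]
Step 5: [0, 0]
Step 6: [1]
Step 7: [-1]
Step 8: [-1, 19]
Step 9: [-1, 19, 2]
Step 10: [19, 2, -1]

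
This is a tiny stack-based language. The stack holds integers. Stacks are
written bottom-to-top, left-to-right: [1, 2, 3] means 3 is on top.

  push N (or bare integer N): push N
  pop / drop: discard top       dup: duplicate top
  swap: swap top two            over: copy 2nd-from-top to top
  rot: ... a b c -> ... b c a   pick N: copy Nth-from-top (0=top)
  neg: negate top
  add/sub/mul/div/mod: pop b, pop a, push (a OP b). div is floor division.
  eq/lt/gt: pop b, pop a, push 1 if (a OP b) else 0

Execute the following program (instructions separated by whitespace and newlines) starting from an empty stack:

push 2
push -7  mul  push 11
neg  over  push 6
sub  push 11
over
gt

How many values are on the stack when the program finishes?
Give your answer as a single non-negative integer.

Answer: 4

Derivation:
After 'push 2': stack = [2] (depth 1)
After 'push -7': stack = [2, -7] (depth 2)
After 'mul': stack = [-14] (depth 1)
After 'push 11': stack = [-14, 11] (depth 2)
After 'neg': stack = [-14, -11] (depth 2)
After 'over': stack = [-14, -11, -14] (depth 3)
After 'push 6': stack = [-14, -11, -14, 6] (depth 4)
After 'sub': stack = [-14, -11, -20] (depth 3)
After 'push 11': stack = [-14, -11, -20, 11] (depth 4)
After 'over': stack = [-14, -11, -20, 11, -20] (depth 5)
After 'gt': stack = [-14, -11, -20, 1] (depth 4)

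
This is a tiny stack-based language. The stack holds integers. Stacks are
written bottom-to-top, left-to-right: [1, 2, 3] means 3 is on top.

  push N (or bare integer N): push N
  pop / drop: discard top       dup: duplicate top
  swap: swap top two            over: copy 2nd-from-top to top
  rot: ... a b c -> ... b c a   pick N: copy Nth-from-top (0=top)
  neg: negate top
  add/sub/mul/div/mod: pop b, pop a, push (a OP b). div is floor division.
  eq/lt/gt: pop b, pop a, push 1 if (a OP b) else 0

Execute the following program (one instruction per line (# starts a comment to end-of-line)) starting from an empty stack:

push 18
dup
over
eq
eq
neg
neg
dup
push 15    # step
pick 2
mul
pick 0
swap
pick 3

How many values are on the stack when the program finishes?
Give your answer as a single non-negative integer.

Answer: 5

Derivation:
After 'push 18': stack = [18] (depth 1)
After 'dup': stack = [18, 18] (depth 2)
After 'over': stack = [18, 18, 18] (depth 3)
After 'eq': stack = [18, 1] (depth 2)
After 'eq': stack = [0] (depth 1)
After 'neg': stack = [0] (depth 1)
After 'neg': stack = [0] (depth 1)
After 'dup': stack = [0, 0] (depth 2)
After 'push 15': stack = [0, 0, 15] (depth 3)
After 'pick 2': stack = [0, 0, 15, 0] (depth 4)
After 'mul': stack = [0, 0, 0] (depth 3)
After 'pick 0': stack = [0, 0, 0, 0] (depth 4)
After 'swap': stack = [0, 0, 0, 0] (depth 4)
After 'pick 3': stack = [0, 0, 0, 0, 0] (depth 5)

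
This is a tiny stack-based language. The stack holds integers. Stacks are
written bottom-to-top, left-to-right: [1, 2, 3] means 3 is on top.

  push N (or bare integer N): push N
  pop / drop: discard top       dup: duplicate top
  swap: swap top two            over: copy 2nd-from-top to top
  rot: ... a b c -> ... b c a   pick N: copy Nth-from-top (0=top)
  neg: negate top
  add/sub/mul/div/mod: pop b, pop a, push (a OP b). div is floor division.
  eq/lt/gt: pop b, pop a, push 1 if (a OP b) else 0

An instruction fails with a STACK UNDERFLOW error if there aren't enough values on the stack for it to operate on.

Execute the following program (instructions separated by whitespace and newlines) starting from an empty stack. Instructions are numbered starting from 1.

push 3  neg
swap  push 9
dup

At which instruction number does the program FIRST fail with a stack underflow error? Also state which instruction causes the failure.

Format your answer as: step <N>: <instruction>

Step 1 ('push 3'): stack = [3], depth = 1
Step 2 ('neg'): stack = [-3], depth = 1
Step 3 ('swap'): needs 2 value(s) but depth is 1 — STACK UNDERFLOW

Answer: step 3: swap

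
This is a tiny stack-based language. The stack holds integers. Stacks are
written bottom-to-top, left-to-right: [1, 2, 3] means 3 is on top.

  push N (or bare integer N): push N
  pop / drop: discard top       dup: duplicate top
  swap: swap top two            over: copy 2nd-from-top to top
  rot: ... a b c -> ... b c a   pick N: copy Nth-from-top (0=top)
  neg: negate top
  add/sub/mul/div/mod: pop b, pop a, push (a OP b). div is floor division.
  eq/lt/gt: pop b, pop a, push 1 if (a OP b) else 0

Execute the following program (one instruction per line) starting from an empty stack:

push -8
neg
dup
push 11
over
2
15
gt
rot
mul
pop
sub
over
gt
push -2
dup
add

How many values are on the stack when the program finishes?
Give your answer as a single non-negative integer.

Answer: 3

Derivation:
After 'push -8': stack = [-8] (depth 1)
After 'neg': stack = [8] (depth 1)
After 'dup': stack = [8, 8] (depth 2)
After 'push 11': stack = [8, 8, 11] (depth 3)
After 'over': stack = [8, 8, 11, 8] (depth 4)
After 'push 2': stack = [8, 8, 11, 8, 2] (depth 5)
After 'push 15': stack = [8, 8, 11, 8, 2, 15] (depth 6)
After 'gt': stack = [8, 8, 11, 8, 0] (depth 5)
After 'rot': stack = [8, 8, 8, 0, 11] (depth 5)
After 'mul': stack = [8, 8, 8, 0] (depth 4)
After 'pop': stack = [8, 8, 8] (depth 3)
After 'sub': stack = [8, 0] (depth 2)
After 'over': stack = [8, 0, 8] (depth 3)
After 'gt': stack = [8, 0] (depth 2)
After 'push -2': stack = [8, 0, -2] (depth 3)
After 'dup': stack = [8, 0, -2, -2] (depth 4)
After 'add': stack = [8, 0, -4] (depth 3)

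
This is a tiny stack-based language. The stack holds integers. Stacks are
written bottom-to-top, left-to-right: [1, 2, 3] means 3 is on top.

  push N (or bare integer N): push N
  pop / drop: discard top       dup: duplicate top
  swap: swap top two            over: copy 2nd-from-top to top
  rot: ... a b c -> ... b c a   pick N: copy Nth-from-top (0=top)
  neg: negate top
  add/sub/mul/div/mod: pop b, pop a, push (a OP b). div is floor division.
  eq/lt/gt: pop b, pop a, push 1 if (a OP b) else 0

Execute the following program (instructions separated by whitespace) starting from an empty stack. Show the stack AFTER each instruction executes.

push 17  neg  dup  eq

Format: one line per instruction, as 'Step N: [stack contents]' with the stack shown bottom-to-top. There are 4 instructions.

Step 1: [17]
Step 2: [-17]
Step 3: [-17, -17]
Step 4: [1]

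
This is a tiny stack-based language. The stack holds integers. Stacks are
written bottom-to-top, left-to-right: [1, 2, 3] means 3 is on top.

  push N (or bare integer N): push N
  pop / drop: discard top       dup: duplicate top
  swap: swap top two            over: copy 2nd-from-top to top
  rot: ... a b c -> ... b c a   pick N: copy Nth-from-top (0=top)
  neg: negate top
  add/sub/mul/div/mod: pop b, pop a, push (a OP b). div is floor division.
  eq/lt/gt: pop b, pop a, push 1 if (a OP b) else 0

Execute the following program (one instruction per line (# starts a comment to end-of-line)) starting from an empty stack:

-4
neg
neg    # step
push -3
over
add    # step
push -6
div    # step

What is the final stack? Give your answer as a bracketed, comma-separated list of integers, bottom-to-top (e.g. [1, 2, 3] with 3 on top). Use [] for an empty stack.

Answer: [-4, 1]

Derivation:
After 'push -4': [-4]
After 'neg': [4]
After 'neg': [-4]
After 'push -3': [-4, -3]
After 'over': [-4, -3, -4]
After 'add': [-4, -7]
After 'push -6': [-4, -7, -6]
After 'div': [-4, 1]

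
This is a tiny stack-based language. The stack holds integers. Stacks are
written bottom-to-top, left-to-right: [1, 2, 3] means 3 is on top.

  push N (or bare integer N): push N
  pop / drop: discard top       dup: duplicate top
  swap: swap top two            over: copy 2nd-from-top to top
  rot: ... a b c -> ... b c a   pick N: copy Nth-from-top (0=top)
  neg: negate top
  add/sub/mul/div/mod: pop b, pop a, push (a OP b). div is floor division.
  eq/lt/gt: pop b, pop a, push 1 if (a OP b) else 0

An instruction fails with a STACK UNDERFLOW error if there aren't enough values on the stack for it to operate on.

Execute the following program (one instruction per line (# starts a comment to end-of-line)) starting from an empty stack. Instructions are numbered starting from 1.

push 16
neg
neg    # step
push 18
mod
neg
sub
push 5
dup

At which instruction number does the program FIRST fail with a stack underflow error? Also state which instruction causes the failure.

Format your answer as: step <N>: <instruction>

Answer: step 7: sub

Derivation:
Step 1 ('push 16'): stack = [16], depth = 1
Step 2 ('neg'): stack = [-16], depth = 1
Step 3 ('neg'): stack = [16], depth = 1
Step 4 ('push 18'): stack = [16, 18], depth = 2
Step 5 ('mod'): stack = [16], depth = 1
Step 6 ('neg'): stack = [-16], depth = 1
Step 7 ('sub'): needs 2 value(s) but depth is 1 — STACK UNDERFLOW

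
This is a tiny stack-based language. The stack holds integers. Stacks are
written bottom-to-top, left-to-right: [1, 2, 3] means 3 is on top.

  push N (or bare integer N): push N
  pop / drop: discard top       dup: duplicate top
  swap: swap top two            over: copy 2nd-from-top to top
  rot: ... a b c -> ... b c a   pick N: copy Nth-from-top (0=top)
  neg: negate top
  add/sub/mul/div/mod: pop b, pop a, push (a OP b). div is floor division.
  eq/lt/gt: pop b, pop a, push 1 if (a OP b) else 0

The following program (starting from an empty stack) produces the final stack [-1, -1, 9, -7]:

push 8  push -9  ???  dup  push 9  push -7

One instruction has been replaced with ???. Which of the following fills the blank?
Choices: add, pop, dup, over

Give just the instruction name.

Stack before ???: [8, -9]
Stack after ???:  [-1]
Checking each choice:
  add: MATCH
  pop: produces [8, 8, 9, -7]
  dup: produces [8, -9, -9, -9, 9, -7]
  over: produces [8, -9, 8, 8, 9, -7]


Answer: add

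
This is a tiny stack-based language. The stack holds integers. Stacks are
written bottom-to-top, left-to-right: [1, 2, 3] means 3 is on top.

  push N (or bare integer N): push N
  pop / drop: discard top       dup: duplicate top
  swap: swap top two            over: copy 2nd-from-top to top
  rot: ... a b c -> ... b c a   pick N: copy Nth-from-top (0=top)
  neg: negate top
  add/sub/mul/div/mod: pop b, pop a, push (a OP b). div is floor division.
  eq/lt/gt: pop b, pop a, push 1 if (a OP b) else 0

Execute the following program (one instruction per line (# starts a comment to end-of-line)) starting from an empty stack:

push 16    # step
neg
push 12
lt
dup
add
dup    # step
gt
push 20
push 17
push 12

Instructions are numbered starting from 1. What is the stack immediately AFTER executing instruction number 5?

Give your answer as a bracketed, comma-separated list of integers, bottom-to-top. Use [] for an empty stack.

Answer: [1, 1]

Derivation:
Step 1 ('push 16'): [16]
Step 2 ('neg'): [-16]
Step 3 ('push 12'): [-16, 12]
Step 4 ('lt'): [1]
Step 5 ('dup'): [1, 1]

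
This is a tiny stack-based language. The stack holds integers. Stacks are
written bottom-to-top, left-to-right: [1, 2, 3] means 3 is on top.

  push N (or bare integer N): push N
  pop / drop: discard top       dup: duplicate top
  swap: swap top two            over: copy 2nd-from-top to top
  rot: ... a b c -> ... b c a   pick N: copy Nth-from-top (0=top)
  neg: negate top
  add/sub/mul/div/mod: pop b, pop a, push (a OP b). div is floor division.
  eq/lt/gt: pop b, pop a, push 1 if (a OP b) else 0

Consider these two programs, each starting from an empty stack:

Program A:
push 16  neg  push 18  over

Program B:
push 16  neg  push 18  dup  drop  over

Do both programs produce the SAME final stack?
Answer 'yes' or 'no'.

Answer: yes

Derivation:
Program A trace:
  After 'push 16': [16]
  After 'neg': [-16]
  After 'push 18': [-16, 18]
  After 'over': [-16, 18, -16]
Program A final stack: [-16, 18, -16]

Program B trace:
  After 'push 16': [16]
  After 'neg': [-16]
  After 'push 18': [-16, 18]
  After 'dup': [-16, 18, 18]
  After 'drop': [-16, 18]
  After 'over': [-16, 18, -16]
Program B final stack: [-16, 18, -16]
Same: yes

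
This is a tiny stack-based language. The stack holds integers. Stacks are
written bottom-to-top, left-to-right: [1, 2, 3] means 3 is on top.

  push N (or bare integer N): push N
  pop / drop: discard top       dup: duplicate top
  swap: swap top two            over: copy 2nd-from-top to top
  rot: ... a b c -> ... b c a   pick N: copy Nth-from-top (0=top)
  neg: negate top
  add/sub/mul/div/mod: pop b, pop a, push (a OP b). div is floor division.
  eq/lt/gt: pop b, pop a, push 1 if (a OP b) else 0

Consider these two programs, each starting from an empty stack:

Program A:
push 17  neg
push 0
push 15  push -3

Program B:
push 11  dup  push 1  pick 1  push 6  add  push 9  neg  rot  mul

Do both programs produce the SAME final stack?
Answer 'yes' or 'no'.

Program A trace:
  After 'push 17': [17]
  After 'neg': [-17]
  After 'push 0': [-17, 0]
  After 'push 15': [-17, 0, 15]
  After 'push -3': [-17, 0, 15, -3]
Program A final stack: [-17, 0, 15, -3]

Program B trace:
  After 'push 11': [11]
  After 'dup': [11, 11]
  After 'push 1': [11, 11, 1]
  After 'pick 1': [11, 11, 1, 11]
  After 'push 6': [11, 11, 1, 11, 6]
  After 'add': [11, 11, 1, 17]
  After 'push 9': [11, 11, 1, 17, 9]
  After 'neg': [11, 11, 1, 17, -9]
  After 'rot': [11, 11, 17, -9, 1]
  After 'mul': [11, 11, 17, -9]
Program B final stack: [11, 11, 17, -9]
Same: no

Answer: no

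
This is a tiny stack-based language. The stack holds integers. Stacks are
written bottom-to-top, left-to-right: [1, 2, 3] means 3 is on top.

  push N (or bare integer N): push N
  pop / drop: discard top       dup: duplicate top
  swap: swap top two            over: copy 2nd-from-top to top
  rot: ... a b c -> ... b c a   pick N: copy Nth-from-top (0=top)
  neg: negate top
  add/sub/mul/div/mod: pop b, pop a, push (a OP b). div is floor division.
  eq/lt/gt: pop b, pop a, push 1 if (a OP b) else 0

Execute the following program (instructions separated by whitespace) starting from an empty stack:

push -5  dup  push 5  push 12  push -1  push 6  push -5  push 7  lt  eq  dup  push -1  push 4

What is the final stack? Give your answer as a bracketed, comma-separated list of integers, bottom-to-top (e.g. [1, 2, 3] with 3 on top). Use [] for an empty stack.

After 'push -5': [-5]
After 'dup': [-5, -5]
After 'push 5': [-5, -5, 5]
After 'push 12': [-5, -5, 5, 12]
After 'push -1': [-5, -5, 5, 12, -1]
After 'push 6': [-5, -5, 5, 12, -1, 6]
After 'push -5': [-5, -5, 5, 12, -1, 6, -5]
After 'push 7': [-5, -5, 5, 12, -1, 6, -5, 7]
After 'lt': [-5, -5, 5, 12, -1, 6, 1]
After 'eq': [-5, -5, 5, 12, -1, 0]
After 'dup': [-5, -5, 5, 12, -1, 0, 0]
After 'push -1': [-5, -5, 5, 12, -1, 0, 0, -1]
After 'push 4': [-5, -5, 5, 12, -1, 0, 0, -1, 4]

Answer: [-5, -5, 5, 12, -1, 0, 0, -1, 4]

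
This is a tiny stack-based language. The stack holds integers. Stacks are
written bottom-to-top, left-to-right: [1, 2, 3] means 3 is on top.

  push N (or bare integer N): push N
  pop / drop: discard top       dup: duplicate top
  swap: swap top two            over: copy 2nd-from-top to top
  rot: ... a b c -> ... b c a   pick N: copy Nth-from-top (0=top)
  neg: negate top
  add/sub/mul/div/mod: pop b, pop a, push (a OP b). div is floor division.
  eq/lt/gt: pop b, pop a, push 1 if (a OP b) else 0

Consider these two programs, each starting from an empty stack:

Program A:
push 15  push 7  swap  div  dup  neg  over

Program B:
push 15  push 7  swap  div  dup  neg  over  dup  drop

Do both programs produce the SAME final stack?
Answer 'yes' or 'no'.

Answer: yes

Derivation:
Program A trace:
  After 'push 15': [15]
  After 'push 7': [15, 7]
  After 'swap': [7, 15]
  After 'div': [0]
  After 'dup': [0, 0]
  After 'neg': [0, 0]
  After 'over': [0, 0, 0]
Program A final stack: [0, 0, 0]

Program B trace:
  After 'push 15': [15]
  After 'push 7': [15, 7]
  After 'swap': [7, 15]
  After 'div': [0]
  After 'dup': [0, 0]
  After 'neg': [0, 0]
  After 'over': [0, 0, 0]
  After 'dup': [0, 0, 0, 0]
  After 'drop': [0, 0, 0]
Program B final stack: [0, 0, 0]
Same: yes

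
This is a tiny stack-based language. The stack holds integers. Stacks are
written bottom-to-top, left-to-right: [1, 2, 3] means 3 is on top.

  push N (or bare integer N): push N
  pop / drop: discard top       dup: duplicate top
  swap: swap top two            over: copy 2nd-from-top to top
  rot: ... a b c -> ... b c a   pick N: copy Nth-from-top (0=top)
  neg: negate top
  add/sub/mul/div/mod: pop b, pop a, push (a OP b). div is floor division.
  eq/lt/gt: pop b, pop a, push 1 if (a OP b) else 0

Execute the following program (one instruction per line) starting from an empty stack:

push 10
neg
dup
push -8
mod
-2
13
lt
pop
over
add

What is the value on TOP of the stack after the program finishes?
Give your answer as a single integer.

After 'push 10': [10]
After 'neg': [-10]
After 'dup': [-10, -10]
After 'push -8': [-10, -10, -8]
After 'mod': [-10, -2]
After 'push -2': [-10, -2, -2]
After 'push 13': [-10, -2, -2, 13]
After 'lt': [-10, -2, 1]
After 'pop': [-10, -2]
After 'over': [-10, -2, -10]
After 'add': [-10, -12]

Answer: -12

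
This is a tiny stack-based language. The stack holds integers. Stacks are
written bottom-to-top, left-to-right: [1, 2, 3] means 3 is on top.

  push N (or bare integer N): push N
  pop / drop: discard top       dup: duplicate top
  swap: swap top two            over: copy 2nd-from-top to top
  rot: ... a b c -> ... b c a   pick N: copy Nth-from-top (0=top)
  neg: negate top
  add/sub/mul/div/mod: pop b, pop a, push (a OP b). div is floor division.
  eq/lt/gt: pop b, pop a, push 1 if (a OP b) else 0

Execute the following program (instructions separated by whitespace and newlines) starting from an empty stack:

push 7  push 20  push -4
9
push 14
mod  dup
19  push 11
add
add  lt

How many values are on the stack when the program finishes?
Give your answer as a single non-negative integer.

After 'push 7': stack = [7] (depth 1)
After 'push 20': stack = [7, 20] (depth 2)
After 'push -4': stack = [7, 20, -4] (depth 3)
After 'push 9': stack = [7, 20, -4, 9] (depth 4)
After 'push 14': stack = [7, 20, -4, 9, 14] (depth 5)
After 'mod': stack = [7, 20, -4, 9] (depth 4)
After 'dup': stack = [7, 20, -4, 9, 9] (depth 5)
After 'push 19': stack = [7, 20, -4, 9, 9, 19] (depth 6)
After 'push 11': stack = [7, 20, -4, 9, 9, 19, 11] (depth 7)
After 'add': stack = [7, 20, -4, 9, 9, 30] (depth 6)
After 'add': stack = [7, 20, -4, 9, 39] (depth 5)
After 'lt': stack = [7, 20, -4, 1] (depth 4)

Answer: 4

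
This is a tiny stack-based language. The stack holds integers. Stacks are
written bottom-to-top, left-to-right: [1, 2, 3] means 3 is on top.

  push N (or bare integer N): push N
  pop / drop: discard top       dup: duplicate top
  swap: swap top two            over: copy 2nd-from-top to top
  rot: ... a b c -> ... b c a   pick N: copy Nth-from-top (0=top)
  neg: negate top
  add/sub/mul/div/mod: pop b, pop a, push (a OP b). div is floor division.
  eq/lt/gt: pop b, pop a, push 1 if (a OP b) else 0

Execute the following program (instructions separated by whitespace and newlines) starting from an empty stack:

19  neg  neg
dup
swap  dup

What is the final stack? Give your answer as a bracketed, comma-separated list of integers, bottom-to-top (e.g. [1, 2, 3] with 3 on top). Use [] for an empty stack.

Answer: [19, 19, 19]

Derivation:
After 'push 19': [19]
After 'neg': [-19]
After 'neg': [19]
After 'dup': [19, 19]
After 'swap': [19, 19]
After 'dup': [19, 19, 19]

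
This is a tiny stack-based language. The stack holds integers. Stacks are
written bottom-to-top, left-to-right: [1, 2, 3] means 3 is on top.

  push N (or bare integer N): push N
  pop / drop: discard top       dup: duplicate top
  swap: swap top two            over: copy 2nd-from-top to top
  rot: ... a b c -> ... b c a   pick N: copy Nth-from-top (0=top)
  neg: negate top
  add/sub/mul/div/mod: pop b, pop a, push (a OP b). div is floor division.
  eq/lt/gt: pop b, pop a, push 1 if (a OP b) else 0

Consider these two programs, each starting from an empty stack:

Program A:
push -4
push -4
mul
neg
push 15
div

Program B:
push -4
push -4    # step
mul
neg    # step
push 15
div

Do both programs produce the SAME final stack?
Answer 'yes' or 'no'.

Answer: yes

Derivation:
Program A trace:
  After 'push -4': [-4]
  After 'push -4': [-4, -4]
  After 'mul': [16]
  After 'neg': [-16]
  After 'push 15': [-16, 15]
  After 'div': [-2]
Program A final stack: [-2]

Program B trace:
  After 'push -4': [-4]
  After 'push -4': [-4, -4]
  After 'mul': [16]
  After 'neg': [-16]
  After 'push 15': [-16, 15]
  After 'div': [-2]
Program B final stack: [-2]
Same: yes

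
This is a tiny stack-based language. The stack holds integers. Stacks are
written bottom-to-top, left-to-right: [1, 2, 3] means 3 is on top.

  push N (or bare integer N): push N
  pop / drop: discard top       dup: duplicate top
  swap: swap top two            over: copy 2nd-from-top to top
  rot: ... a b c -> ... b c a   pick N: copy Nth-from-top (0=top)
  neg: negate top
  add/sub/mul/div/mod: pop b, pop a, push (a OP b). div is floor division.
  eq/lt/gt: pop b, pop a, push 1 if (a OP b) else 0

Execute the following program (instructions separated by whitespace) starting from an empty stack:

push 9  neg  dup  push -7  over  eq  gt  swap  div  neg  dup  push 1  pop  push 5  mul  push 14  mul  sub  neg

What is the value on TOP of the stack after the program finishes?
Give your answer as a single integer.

After 'push 9': [9]
After 'neg': [-9]
After 'dup': [-9, -9]
After 'push -7': [-9, -9, -7]
After 'over': [-9, -9, -7, -9]
After 'eq': [-9, -9, 0]
After 'gt': [-9, 0]
After 'swap': [0, -9]
After 'div': [0]
After 'neg': [0]
After 'dup': [0, 0]
After 'push 1': [0, 0, 1]
After 'pop': [0, 0]
After 'push 5': [0, 0, 5]
After 'mul': [0, 0]
After 'push 14': [0, 0, 14]
After 'mul': [0, 0]
After 'sub': [0]
After 'neg': [0]

Answer: 0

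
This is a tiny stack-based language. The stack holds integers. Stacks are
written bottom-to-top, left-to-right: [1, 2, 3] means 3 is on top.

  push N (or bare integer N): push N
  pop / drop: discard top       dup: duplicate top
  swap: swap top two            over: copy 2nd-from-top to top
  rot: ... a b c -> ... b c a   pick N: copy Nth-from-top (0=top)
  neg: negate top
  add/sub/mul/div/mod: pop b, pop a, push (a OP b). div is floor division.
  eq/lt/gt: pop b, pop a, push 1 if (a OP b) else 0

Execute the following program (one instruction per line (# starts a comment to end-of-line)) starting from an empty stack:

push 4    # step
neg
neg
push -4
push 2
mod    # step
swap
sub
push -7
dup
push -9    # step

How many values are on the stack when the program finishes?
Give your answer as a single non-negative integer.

After 'push 4': stack = [4] (depth 1)
After 'neg': stack = [-4] (depth 1)
After 'neg': stack = [4] (depth 1)
After 'push -4': stack = [4, -4] (depth 2)
After 'push 2': stack = [4, -4, 2] (depth 3)
After 'mod': stack = [4, 0] (depth 2)
After 'swap': stack = [0, 4] (depth 2)
After 'sub': stack = [-4] (depth 1)
After 'push -7': stack = [-4, -7] (depth 2)
After 'dup': stack = [-4, -7, -7] (depth 3)
After 'push -9': stack = [-4, -7, -7, -9] (depth 4)

Answer: 4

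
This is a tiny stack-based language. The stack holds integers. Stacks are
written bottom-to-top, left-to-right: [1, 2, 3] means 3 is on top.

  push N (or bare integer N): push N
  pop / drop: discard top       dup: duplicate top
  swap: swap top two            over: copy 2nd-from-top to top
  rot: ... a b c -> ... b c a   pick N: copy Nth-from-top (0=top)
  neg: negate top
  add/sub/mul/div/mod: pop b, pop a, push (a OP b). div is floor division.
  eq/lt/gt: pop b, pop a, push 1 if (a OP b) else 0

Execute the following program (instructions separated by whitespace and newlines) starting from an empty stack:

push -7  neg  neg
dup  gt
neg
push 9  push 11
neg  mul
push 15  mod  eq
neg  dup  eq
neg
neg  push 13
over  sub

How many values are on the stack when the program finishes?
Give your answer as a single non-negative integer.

After 'push -7': stack = [-7] (depth 1)
After 'neg': stack = [7] (depth 1)
After 'neg': stack = [-7] (depth 1)
After 'dup': stack = [-7, -7] (depth 2)
After 'gt': stack = [0] (depth 1)
After 'neg': stack = [0] (depth 1)
After 'push 9': stack = [0, 9] (depth 2)
After 'push 11': stack = [0, 9, 11] (depth 3)
After 'neg': stack = [0, 9, -11] (depth 3)
After 'mul': stack = [0, -99] (depth 2)
  ...
After 'mod': stack = [0, 6] (depth 2)
After 'eq': stack = [0] (depth 1)
After 'neg': stack = [0] (depth 1)
After 'dup': stack = [0, 0] (depth 2)
After 'eq': stack = [1] (depth 1)
After 'neg': stack = [-1] (depth 1)
After 'neg': stack = [1] (depth 1)
After 'push 13': stack = [1, 13] (depth 2)
After 'over': stack = [1, 13, 1] (depth 3)
After 'sub': stack = [1, 12] (depth 2)

Answer: 2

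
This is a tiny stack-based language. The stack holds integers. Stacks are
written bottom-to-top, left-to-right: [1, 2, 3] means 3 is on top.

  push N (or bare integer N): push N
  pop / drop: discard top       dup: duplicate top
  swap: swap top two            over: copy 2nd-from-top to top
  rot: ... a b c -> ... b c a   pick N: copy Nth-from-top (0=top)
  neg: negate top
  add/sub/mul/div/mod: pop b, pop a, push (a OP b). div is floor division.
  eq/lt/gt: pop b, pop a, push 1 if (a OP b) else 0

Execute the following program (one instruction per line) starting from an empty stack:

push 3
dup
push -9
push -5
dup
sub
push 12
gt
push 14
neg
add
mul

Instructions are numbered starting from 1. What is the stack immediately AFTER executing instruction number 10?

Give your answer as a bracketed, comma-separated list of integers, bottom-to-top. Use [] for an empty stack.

Step 1 ('push 3'): [3]
Step 2 ('dup'): [3, 3]
Step 3 ('push -9'): [3, 3, -9]
Step 4 ('push -5'): [3, 3, -9, -5]
Step 5 ('dup'): [3, 3, -9, -5, -5]
Step 6 ('sub'): [3, 3, -9, 0]
Step 7 ('push 12'): [3, 3, -9, 0, 12]
Step 8 ('gt'): [3, 3, -9, 0]
Step 9 ('push 14'): [3, 3, -9, 0, 14]
Step 10 ('neg'): [3, 3, -9, 0, -14]

Answer: [3, 3, -9, 0, -14]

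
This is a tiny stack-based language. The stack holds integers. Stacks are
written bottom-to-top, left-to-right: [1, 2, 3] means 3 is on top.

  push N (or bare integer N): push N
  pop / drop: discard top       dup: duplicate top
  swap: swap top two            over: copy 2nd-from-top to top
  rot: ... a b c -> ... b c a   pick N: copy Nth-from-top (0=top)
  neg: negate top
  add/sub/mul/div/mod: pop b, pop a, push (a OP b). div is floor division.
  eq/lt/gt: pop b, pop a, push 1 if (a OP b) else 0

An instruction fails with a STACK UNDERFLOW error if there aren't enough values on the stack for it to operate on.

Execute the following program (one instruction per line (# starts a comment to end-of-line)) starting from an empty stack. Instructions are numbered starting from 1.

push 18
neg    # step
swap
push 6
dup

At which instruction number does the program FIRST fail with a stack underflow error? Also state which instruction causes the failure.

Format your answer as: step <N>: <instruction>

Step 1 ('push 18'): stack = [18], depth = 1
Step 2 ('neg'): stack = [-18], depth = 1
Step 3 ('swap'): needs 2 value(s) but depth is 1 — STACK UNDERFLOW

Answer: step 3: swap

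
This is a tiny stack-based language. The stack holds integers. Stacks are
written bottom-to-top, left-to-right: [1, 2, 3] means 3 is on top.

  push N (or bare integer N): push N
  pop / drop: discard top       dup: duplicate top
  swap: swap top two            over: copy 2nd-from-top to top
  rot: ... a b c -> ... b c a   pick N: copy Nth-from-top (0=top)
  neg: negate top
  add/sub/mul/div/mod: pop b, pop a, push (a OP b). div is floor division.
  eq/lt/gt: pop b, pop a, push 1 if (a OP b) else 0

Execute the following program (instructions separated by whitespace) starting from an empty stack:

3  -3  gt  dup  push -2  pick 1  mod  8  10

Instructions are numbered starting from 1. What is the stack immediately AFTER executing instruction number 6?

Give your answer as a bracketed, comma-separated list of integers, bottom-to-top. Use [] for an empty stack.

Answer: [1, 1, -2, 1]

Derivation:
Step 1 ('3'): [3]
Step 2 ('-3'): [3, -3]
Step 3 ('gt'): [1]
Step 4 ('dup'): [1, 1]
Step 5 ('push -2'): [1, 1, -2]
Step 6 ('pick 1'): [1, 1, -2, 1]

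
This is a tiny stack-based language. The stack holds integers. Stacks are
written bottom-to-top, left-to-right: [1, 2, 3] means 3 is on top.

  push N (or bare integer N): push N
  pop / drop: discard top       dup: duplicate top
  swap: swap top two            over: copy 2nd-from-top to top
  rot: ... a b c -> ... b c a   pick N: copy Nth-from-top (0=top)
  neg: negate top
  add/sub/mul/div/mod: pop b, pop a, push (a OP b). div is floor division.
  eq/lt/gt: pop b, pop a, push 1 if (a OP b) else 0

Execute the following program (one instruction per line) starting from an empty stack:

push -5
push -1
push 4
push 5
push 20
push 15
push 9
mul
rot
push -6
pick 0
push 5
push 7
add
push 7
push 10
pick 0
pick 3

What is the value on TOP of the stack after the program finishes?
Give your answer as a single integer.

Answer: 12

Derivation:
After 'push -5': [-5]
After 'push -1': [-5, -1]
After 'push 4': [-5, -1, 4]
After 'push 5': [-5, -1, 4, 5]
After 'push 20': [-5, -1, 4, 5, 20]
After 'push 15': [-5, -1, 4, 5, 20, 15]
After 'push 9': [-5, -1, 4, 5, 20, 15, 9]
After 'mul': [-5, -1, 4, 5, 20, 135]
After 'rot': [-5, -1, 4, 20, 135, 5]
After 'push -6': [-5, -1, 4, 20, 135, 5, -6]
After 'pick 0': [-5, -1, 4, 20, 135, 5, -6, -6]
After 'push 5': [-5, -1, 4, 20, 135, 5, -6, -6, 5]
After 'push 7': [-5, -1, 4, 20, 135, 5, -6, -6, 5, 7]
After 'add': [-5, -1, 4, 20, 135, 5, -6, -6, 12]
After 'push 7': [-5, -1, 4, 20, 135, 5, -6, -6, 12, 7]
After 'push 10': [-5, -1, 4, 20, 135, 5, -6, -6, 12, 7, 10]
After 'pick 0': [-5, -1, 4, 20, 135, 5, -6, -6, 12, 7, 10, 10]
After 'pick 3': [-5, -1, 4, 20, 135, 5, -6, -6, 12, 7, 10, 10, 12]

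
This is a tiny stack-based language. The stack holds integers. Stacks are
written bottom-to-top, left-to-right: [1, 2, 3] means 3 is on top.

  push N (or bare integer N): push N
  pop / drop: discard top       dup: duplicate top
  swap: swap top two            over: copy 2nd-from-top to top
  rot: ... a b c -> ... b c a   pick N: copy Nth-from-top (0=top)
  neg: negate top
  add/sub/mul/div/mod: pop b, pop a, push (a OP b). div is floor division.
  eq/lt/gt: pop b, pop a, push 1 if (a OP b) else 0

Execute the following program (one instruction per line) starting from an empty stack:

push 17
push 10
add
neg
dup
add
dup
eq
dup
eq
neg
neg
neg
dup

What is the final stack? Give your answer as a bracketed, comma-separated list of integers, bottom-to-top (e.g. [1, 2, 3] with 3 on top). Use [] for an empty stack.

After 'push 17': [17]
After 'push 10': [17, 10]
After 'add': [27]
After 'neg': [-27]
After 'dup': [-27, -27]
After 'add': [-54]
After 'dup': [-54, -54]
After 'eq': [1]
After 'dup': [1, 1]
After 'eq': [1]
After 'neg': [-1]
After 'neg': [1]
After 'neg': [-1]
After 'dup': [-1, -1]

Answer: [-1, -1]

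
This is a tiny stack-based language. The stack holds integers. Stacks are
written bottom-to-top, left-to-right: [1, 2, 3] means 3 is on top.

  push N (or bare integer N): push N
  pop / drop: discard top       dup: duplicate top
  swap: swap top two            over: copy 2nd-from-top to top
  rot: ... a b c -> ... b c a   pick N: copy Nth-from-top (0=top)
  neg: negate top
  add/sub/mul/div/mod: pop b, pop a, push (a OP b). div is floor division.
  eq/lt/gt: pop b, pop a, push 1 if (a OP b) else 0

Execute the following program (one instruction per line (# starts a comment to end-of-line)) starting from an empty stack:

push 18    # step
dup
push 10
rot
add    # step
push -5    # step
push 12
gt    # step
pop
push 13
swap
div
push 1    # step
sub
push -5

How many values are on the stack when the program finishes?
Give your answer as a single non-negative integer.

After 'push 18': stack = [18] (depth 1)
After 'dup': stack = [18, 18] (depth 2)
After 'push 10': stack = [18, 18, 10] (depth 3)
After 'rot': stack = [18, 10, 18] (depth 3)
After 'add': stack = [18, 28] (depth 2)
After 'push -5': stack = [18, 28, -5] (depth 3)
After 'push 12': stack = [18, 28, -5, 12] (depth 4)
After 'gt': stack = [18, 28, 0] (depth 3)
After 'pop': stack = [18, 28] (depth 2)
After 'push 13': stack = [18, 28, 13] (depth 3)
After 'swap': stack = [18, 13, 28] (depth 3)
After 'div': stack = [18, 0] (depth 2)
After 'push 1': stack = [18, 0, 1] (depth 3)
After 'sub': stack = [18, -1] (depth 2)
After 'push -5': stack = [18, -1, -5] (depth 3)

Answer: 3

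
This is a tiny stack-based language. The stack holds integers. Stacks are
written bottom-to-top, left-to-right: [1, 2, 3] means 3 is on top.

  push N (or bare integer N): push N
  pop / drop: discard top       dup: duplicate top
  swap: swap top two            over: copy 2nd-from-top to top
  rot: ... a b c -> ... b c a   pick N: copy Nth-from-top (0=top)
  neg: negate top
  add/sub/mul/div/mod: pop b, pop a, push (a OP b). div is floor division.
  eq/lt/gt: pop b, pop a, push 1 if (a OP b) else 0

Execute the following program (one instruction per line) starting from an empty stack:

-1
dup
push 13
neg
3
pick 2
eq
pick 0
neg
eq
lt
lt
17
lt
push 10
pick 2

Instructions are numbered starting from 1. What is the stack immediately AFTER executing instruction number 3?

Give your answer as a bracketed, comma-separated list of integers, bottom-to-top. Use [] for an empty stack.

Step 1 ('-1'): [-1]
Step 2 ('dup'): [-1, -1]
Step 3 ('push 13'): [-1, -1, 13]

Answer: [-1, -1, 13]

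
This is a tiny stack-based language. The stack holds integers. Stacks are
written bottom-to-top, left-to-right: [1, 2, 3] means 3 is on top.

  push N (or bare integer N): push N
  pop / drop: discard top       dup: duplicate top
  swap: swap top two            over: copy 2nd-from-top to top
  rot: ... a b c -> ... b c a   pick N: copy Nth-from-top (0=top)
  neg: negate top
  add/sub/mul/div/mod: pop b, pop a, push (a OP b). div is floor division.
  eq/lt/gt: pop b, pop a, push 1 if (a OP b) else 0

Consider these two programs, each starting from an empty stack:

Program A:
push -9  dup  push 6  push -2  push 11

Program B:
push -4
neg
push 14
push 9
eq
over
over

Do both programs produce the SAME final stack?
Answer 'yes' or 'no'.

Program A trace:
  After 'push -9': [-9]
  After 'dup': [-9, -9]
  After 'push 6': [-9, -9, 6]
  After 'push -2': [-9, -9, 6, -2]
  After 'push 11': [-9, -9, 6, -2, 11]
Program A final stack: [-9, -9, 6, -2, 11]

Program B trace:
  After 'push -4': [-4]
  After 'neg': [4]
  After 'push 14': [4, 14]
  After 'push 9': [4, 14, 9]
  After 'eq': [4, 0]
  After 'over': [4, 0, 4]
  After 'over': [4, 0, 4, 0]
Program B final stack: [4, 0, 4, 0]
Same: no

Answer: no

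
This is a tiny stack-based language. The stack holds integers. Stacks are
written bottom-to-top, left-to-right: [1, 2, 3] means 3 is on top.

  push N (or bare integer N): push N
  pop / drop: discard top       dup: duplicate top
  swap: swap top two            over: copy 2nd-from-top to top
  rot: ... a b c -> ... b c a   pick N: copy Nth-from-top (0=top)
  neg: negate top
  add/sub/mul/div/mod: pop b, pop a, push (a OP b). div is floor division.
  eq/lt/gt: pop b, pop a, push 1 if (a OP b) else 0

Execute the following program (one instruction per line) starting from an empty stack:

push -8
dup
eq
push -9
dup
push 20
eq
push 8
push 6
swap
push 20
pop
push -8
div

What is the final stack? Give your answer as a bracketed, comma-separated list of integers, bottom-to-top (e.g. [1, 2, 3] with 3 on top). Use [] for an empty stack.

Answer: [1, -9, 0, 6, -1]

Derivation:
After 'push -8': [-8]
After 'dup': [-8, -8]
After 'eq': [1]
After 'push -9': [1, -9]
After 'dup': [1, -9, -9]
After 'push 20': [1, -9, -9, 20]
After 'eq': [1, -9, 0]
After 'push 8': [1, -9, 0, 8]
After 'push 6': [1, -9, 0, 8, 6]
After 'swap': [1, -9, 0, 6, 8]
After 'push 20': [1, -9, 0, 6, 8, 20]
After 'pop': [1, -9, 0, 6, 8]
After 'push -8': [1, -9, 0, 6, 8, -8]
After 'div': [1, -9, 0, 6, -1]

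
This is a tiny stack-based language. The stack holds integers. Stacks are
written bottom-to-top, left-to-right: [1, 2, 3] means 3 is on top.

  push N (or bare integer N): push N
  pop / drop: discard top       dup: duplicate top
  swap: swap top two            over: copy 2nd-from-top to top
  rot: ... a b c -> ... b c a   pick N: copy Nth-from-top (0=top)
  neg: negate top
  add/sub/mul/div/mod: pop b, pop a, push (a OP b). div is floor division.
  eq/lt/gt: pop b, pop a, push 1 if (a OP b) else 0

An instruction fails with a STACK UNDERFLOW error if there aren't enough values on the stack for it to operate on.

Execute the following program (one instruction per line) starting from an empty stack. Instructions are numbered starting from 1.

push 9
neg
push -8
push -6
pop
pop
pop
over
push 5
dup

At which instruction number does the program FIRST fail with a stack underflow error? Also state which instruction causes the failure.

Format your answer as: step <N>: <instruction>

Answer: step 8: over

Derivation:
Step 1 ('push 9'): stack = [9], depth = 1
Step 2 ('neg'): stack = [-9], depth = 1
Step 3 ('push -8'): stack = [-9, -8], depth = 2
Step 4 ('push -6'): stack = [-9, -8, -6], depth = 3
Step 5 ('pop'): stack = [-9, -8], depth = 2
Step 6 ('pop'): stack = [-9], depth = 1
Step 7 ('pop'): stack = [], depth = 0
Step 8 ('over'): needs 2 value(s) but depth is 0 — STACK UNDERFLOW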